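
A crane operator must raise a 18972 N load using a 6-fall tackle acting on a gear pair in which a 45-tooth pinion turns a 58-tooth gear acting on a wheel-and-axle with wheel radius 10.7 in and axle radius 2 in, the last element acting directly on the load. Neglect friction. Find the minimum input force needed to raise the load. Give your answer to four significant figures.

458.6 N

Block-and-tackle MA = number of supporting rope parts = 6.
Gear pair MA = 58/45 = 1.2889.
Wheel-and-axle MA = R/r = 10.7/2 = 5.35.
Combined ideal MA = 6 × 1.2889 × 5.35 = 41.373.
Effort = load / MA = 18972 / 41.373 = 458.56 N.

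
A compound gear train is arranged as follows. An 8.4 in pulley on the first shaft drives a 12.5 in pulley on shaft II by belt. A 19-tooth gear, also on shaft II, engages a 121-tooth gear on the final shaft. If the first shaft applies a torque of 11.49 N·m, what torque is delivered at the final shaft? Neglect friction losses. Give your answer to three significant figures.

109 N·m

belt 12.5/8.4 = 1.4881 → τ = 11.49·1.4881 = 17.098 N·m
gear mesh 121/19 = 6.3684 → τ = 17.098·6.3684 = 108.89 N·m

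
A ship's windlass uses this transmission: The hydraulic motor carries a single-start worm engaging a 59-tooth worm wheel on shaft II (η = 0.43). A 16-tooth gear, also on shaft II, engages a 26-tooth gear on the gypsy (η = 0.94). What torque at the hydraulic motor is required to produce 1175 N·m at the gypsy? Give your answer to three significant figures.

Overall ratio R = 59 × 1.625 = 95.875; overall efficiency η = 0.43 × 0.94 = 0.4042.
Input torque = output torque / (R × η) = 1175 / (95.875 × 0.4042) = 30.32 N·m.

30.3 N·m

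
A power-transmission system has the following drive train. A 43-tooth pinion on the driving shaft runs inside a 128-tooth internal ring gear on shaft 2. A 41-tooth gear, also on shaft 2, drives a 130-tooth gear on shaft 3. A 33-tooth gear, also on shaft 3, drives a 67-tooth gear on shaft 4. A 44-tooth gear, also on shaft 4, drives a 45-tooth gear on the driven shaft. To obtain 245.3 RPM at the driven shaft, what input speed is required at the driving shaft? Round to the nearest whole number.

Overall ratio R = 2.9767 × 3.1707 × 2.0303 × 1.0227 = 19.598.
Required input speed = output speed × R = 245.3 × 19.598 = 4807.5 RPM.

4807 RPM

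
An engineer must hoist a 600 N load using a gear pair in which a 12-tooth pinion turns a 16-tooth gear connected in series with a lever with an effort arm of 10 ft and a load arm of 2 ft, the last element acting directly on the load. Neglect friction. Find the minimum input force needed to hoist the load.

90 N

Gear pair MA = 16/12 = 1.3333.
Lever MA = effort arm / load arm = 10/2 = 5.
Combined ideal MA = 1.3333 × 5 = 6.6667.
Effort = load / MA = 600 / 6.6667 = 90 N.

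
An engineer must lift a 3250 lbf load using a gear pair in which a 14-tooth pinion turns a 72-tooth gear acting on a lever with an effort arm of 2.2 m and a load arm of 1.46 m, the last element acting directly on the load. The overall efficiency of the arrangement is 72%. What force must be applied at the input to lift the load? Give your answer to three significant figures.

582 lbf

Gear pair MA = 72/14 = 5.1429.
Lever MA = effort arm / load arm = 2.2/1.46 = 1.5068.
Combined ideal MA = 5.1429 × 1.5068 = 7.7495.
Actual MA = 7.7495 × 0.72 = 5.5796.
Effort = load / actual MA = 3250 / 5.5796 = 582.47 lbf.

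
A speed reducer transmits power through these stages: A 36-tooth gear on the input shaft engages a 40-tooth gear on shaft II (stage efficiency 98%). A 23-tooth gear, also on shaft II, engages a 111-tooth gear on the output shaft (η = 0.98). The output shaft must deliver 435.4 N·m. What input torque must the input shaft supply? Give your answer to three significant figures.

84.5 N·m

Overall ratio R = 1.1111 × 4.8261 = 5.3623; overall efficiency η = 0.98 × 0.98 = 0.9604.
Input torque = output torque / (R × η) = 435.4 / (5.3623 × 0.9604) = 84.544 N·m.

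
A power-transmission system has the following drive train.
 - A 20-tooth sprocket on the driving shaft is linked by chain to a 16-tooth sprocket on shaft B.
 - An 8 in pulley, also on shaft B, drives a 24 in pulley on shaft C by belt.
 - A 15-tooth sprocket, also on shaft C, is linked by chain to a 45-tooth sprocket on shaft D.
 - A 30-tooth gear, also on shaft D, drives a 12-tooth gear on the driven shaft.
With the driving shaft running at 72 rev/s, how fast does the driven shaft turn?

25 rev/s

chain 16/20 = 0.8 → 72/0.8 = 90 rev/s
belt 24/8 = 3 → 90/3 = 30 rev/s
chain 45/15 = 3 → 30/3 = 10 rev/s
gear mesh 12/30 = 0.4 → 10/0.4 = 25 rev/s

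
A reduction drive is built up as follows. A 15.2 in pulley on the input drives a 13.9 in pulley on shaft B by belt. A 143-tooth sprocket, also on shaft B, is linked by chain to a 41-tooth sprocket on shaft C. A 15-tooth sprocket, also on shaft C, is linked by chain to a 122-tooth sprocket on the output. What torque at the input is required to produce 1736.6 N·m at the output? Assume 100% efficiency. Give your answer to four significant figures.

814.4 N·m

Overall ratio R = 0.91447 × 0.28671 × 8.1333 = 2.1325.
Input torque = output torque / R = 1736.6 / 2.1325 = 814.35 N·m.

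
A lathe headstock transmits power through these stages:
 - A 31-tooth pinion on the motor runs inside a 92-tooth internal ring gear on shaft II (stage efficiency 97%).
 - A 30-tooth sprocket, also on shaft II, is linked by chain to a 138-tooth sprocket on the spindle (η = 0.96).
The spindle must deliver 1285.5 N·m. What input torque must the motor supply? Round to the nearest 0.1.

101.1 N·m

Overall ratio R = 2.9677 × 4.6 = 13.652; overall efficiency η = 0.97 × 0.96 = 0.9312.
Input torque = output torque / (R × η) = 1285.5 / (13.652 × 0.9312) = 101.12 N·m.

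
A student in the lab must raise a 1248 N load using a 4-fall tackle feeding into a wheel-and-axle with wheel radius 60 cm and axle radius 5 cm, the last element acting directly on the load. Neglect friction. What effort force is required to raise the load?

26 N

Block-and-tackle MA = number of supporting rope parts = 4.
Wheel-and-axle MA = R/r = 60/5 = 12.
Combined ideal MA = 4 × 12 = 48.
Effort = load / MA = 1248 / 48 = 26 N.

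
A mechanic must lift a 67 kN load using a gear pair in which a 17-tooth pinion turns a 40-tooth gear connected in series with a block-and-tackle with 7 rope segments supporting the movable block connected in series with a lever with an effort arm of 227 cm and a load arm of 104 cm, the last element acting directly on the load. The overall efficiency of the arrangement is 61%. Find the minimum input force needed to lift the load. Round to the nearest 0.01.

Gear pair MA = 40/17 = 2.3529.
Block-and-tackle MA = number of supporting rope parts = 7.
Lever MA = effort arm / load arm = 227/104 = 2.1827.
Combined ideal MA = 2.3529 × 7 × 2.1827 = 35.95.
Actual MA = 35.95 × 0.61 = 21.93.
Effort = load / actual MA = 67 / 21.93 = 3.0552 kN.

3.06 kN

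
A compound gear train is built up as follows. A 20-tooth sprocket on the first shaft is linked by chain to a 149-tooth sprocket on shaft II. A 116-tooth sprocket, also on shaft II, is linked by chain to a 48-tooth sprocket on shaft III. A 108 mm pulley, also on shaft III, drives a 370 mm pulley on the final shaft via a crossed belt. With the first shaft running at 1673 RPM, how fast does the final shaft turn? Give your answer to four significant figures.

158.4 RPM

the first shaft → shaft II (chain, 149/20): 1673 ÷ 7.45 = 224.56 RPM
shaft II → shaft III (chain, 48/116): 224.56 ÷ 0.41379 = 542.7 RPM
shaft III → the final shaft (belt, 370/108): 542.7 ÷ 3.4259 = 158.41 RPM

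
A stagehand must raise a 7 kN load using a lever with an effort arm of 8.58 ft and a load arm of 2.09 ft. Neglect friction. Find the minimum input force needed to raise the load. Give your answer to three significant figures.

Lever MA = effort arm / load arm = 8.58/2.09 = 4.1053.
Effort = load / MA = 7 / 4.1053 = 1.7051 kN.

1.71 kN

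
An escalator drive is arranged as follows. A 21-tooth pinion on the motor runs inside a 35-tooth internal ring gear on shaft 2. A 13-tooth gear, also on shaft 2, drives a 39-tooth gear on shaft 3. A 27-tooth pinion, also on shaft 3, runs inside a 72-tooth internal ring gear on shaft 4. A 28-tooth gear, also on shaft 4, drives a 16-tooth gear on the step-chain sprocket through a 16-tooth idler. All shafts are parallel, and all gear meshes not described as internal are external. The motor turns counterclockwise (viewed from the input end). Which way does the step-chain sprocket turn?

the motor → shaft 2: internal mesh, same direction → CCW.
shaft 2 → shaft 3: external mesh, 1 reversal → CW.
shaft 3 → shaft 4: internal mesh, same direction → CW.
shaft 4 → the step-chain sprocket: driver → idler → driven is 2 external meshes, 2 reversals → CW.
3 reversals in total — an odd number — so the step-chain sprocket turns opposite to the motor.

clockwise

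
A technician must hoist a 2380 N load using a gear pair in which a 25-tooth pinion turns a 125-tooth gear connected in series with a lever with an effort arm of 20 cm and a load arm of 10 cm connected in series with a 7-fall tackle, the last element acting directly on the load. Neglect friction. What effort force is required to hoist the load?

34 N

Gear pair MA = 125/25 = 5.
Lever MA = effort arm / load arm = 20/10 = 2.
Block-and-tackle MA = number of supporting rope parts = 7.
Combined ideal MA = 5 × 2 × 7 = 70.
Effort = load / MA = 2380 / 70 = 34 N.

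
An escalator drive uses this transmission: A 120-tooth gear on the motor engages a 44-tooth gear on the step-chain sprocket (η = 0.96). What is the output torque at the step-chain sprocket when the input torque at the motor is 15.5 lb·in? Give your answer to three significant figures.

5.46 lb·in

After the gear mesh (44/120): 15.5 × 0.36667 × 0.96 = 5.456 lb·in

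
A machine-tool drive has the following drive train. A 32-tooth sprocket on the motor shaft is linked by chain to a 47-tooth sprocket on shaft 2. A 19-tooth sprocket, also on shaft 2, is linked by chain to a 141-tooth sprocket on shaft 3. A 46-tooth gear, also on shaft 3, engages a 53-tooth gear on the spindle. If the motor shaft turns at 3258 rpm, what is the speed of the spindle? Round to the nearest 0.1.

259.4 rpm

Chain: ratio = 47/32 = 1.4688, so shaft 2 turns at 3258 / 1.4688 = 2218.2 rpm.
Chain: ratio = 141/19 = 7.4211, so shaft 3 turns at 2218.2 / 7.4211 = 298.91 rpm.
Gear mesh: ratio = 53/46 = 1.1522, so the spindle turns at 298.91 / 1.1522 = 259.43 rpm.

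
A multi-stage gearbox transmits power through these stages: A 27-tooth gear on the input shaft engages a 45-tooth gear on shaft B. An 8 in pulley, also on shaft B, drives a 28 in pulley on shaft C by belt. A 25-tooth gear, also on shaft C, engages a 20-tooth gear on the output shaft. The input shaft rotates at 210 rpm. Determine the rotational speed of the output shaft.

45 rpm

the input shaft → shaft B (gear mesh, 45/27): 210 ÷ 1.6667 = 126 rpm
shaft B → shaft C (belt, 28/8): 126 ÷ 3.5 = 36 rpm
shaft C → the output shaft (gear mesh, 20/25): 36 ÷ 0.8 = 45 rpm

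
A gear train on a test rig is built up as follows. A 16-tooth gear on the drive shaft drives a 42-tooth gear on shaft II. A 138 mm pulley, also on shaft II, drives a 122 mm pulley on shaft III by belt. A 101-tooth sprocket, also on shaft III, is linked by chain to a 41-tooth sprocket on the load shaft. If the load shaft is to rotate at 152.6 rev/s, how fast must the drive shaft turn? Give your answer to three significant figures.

144 rev/s

Overall ratio R = 2.625 × 0.88406 × 0.40594 = 0.94205.
Required input speed = output speed × R = 152.6 × 0.94205 = 143.76 rev/s.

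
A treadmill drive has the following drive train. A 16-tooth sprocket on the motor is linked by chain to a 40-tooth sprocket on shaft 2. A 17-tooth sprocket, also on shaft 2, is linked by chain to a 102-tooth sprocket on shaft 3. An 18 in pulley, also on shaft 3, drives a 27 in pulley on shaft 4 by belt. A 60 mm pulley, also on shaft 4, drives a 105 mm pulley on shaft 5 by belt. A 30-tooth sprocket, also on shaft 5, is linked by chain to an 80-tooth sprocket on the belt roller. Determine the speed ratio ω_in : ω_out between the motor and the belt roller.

105

Each stage contributes driven/driver: chain 40/16 = 2.5, chain 102/17 = 6, belt 27/18 = 1.5, belt 105/60 = 1.75, chain 80/30 = 2.6667.
Overall: 2.5 × 6 × 1.5 × 1.75 × 2.6667 = 105.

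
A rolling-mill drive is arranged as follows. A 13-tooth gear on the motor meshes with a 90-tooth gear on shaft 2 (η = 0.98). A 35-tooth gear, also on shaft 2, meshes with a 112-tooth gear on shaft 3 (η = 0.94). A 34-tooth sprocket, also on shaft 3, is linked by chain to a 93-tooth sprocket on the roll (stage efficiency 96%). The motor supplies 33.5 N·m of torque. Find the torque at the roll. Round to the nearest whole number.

Gear mesh: ratio = 90/13 = 6.9231; torque at shaft 2 = 33.5 × 6.9231 × 0.98 = 227.28 N·m.
Gear mesh: ratio = 112/35 = 3.2; torque at shaft 3 = 227.28 × 3.2 × 0.94 = 683.67 N·m.
Chain: ratio = 93/34 = 2.7353; torque at the roll = 683.67 × 2.7353 × 0.96 = 1795.2 N·m.

1795 N·m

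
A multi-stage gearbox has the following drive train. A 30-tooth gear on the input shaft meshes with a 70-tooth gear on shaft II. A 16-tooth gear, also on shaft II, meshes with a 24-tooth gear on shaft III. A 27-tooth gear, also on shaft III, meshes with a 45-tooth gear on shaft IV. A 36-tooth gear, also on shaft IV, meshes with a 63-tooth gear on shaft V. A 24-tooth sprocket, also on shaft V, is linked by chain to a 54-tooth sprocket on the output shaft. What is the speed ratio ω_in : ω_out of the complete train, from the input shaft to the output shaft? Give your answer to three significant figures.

23.0

Each stage contributes driven/driver: gear mesh 70/30 = 2.3333, gear mesh 24/16 = 1.5, gear mesh 45/27 = 1.6667, gear mesh 63/36 = 1.75, chain 54/24 = 2.25.
Overall: 2.3333 × 1.5 × 1.6667 × 1.75 × 2.25 = 22.969.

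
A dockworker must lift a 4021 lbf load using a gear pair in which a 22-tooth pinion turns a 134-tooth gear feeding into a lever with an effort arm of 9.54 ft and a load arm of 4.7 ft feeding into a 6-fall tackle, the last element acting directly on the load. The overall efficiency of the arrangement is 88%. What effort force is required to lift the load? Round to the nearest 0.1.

61.6 lbf

Gear pair MA = 134/22 = 6.0909.
Lever MA = effort arm / load arm = 9.54/4.7 = 2.0298.
Block-and-tackle MA = number of supporting rope parts = 6.
Combined ideal MA = 6.0909 × 2.0298 × 6 = 74.179.
Actual MA = 74.179 × 0.88 = 65.278.
Effort = load / actual MA = 4021 / 65.278 = 61.598 lbf.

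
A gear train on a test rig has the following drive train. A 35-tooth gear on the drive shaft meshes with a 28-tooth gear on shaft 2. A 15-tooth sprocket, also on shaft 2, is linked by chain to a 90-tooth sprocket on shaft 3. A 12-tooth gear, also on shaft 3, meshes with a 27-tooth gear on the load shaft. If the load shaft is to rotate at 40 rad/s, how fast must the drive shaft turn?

Overall ratio R = 0.8 × 6 × 2.25 = 10.8.
Required input speed = output speed × R = 40 × 10.8 = 432 rad/s.

432 rad/s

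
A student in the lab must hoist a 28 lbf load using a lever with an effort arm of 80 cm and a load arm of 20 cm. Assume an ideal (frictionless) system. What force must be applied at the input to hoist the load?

7 lbf

Lever MA = effort arm / load arm = 80/20 = 4.
Effort = load / MA = 28 / 4 = 7 lbf.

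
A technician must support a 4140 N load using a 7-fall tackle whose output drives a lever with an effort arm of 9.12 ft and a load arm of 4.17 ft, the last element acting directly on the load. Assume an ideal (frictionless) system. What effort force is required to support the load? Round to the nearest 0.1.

Block-and-tackle MA = number of supporting rope parts = 7.
Lever MA = effort arm / load arm = 9.12/4.17 = 2.1871.
Combined ideal MA = 7 × 2.1871 = 15.309.
Effort = load / MA = 4140 / 15.309 = 270.42 N.

270.4 N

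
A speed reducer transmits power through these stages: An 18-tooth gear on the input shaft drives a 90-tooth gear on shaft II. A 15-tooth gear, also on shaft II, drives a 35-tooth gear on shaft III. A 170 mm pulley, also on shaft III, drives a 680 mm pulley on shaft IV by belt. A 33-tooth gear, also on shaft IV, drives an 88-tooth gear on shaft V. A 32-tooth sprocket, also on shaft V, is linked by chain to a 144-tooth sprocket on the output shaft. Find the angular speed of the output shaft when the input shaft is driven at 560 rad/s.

Gear mesh: ratio = 90/18 = 5, so shaft II turns at 560 / 5 = 112 rad/s.
Gear mesh: ratio = 35/15 = 2.3333, so shaft III turns at 112 / 2.3333 = 48 rad/s.
Belt: ratio = 680/170 = 4, so shaft IV turns at 48 / 4 = 12 rad/s.
Gear mesh: ratio = 88/33 = 2.6667, so shaft V turns at 12 / 2.6667 = 4.5 rad/s.
Chain: ratio = 144/32 = 4.5, so the output shaft turns at 4.5 / 4.5 = 1 rad/s.

1 rad/s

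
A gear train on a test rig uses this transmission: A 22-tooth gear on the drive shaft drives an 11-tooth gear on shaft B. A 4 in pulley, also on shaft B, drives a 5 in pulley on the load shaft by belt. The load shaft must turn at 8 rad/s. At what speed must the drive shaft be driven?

Overall ratio R = 0.5 × 1.25 = 0.625.
Required input speed = output speed × R = 8 × 0.625 = 5 rad/s.

5 rad/s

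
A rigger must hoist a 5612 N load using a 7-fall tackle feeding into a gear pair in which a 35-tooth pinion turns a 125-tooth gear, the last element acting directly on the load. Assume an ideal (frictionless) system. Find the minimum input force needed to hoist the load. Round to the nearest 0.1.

Block-and-tackle MA = number of supporting rope parts = 7.
Gear pair MA = 125/35 = 3.5714.
Combined ideal MA = 7 × 3.5714 = 25.
Effort = load / MA = 5612 / 25 = 224.48 N.

224.5 N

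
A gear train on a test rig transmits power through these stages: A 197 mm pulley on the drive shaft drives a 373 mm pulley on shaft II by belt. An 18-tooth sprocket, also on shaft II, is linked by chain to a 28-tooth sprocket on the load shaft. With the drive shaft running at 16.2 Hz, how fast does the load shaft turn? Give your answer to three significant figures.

the drive shaft → shaft II (belt, 373/197): 16.2 ÷ 1.8934 = 8.556 Hz
shaft II → the load shaft (chain, 28/18): 8.556 ÷ 1.5556 = 5.5003 Hz

5.50 Hz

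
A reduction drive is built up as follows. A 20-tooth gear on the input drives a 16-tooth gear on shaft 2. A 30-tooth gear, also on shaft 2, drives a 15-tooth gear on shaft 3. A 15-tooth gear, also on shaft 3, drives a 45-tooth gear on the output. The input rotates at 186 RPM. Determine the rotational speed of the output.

gear mesh 16/20 = 0.8 → 186/0.8 = 232.5 RPM
gear mesh 15/30 = 0.5 → 232.5/0.5 = 465 RPM
gear mesh 45/15 = 3 → 465/3 = 155 RPM

155 RPM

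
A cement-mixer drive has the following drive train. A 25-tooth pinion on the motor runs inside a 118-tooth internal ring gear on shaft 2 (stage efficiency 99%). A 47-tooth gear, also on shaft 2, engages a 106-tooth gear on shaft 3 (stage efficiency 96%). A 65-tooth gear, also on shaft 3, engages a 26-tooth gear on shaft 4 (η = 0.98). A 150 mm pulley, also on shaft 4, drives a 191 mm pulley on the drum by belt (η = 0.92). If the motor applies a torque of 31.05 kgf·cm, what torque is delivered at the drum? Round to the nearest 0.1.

After the internal gear (118/25): 31.05 × 4.72 × 0.99 = 145.09 kgf·cm
After the gear mesh (106/47): 145.09 × 2.2553 × 0.96 = 314.14 kgf·cm
After the gear mesh (26/65): 314.14 × 0.4 × 0.98 = 123.14 kgf·cm
After the belt (191/150): 123.14 × 1.2733 × 0.92 = 144.26 kgf·cm

144.3 kgf·cm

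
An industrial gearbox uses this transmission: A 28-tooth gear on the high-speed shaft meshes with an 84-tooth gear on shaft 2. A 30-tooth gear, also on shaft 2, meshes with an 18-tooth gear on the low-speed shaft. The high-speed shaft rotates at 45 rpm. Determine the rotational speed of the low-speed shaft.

Gear mesh: ratio = 84/28 = 3, so shaft 2 turns at 45 / 3 = 15 rpm.
Gear mesh: ratio = 18/30 = 0.6, so the low-speed shaft turns at 15 / 0.6 = 25 rpm.

25 rpm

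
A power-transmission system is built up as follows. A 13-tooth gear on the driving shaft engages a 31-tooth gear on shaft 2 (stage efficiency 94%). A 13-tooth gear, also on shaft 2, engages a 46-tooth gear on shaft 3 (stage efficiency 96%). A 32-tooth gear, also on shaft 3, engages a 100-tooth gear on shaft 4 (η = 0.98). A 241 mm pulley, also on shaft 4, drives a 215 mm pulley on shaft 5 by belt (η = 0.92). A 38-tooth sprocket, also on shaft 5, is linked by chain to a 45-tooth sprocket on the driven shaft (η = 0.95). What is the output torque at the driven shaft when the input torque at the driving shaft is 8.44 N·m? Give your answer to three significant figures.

After the gear mesh (31/13): 8.44 × 2.3846 × 0.94 = 18.919 N·m
After the gear mesh (46/13): 18.919 × 3.5385 × 0.96 = 64.265 N·m
After the gear mesh (100/32): 64.265 × 3.125 × 0.98 = 196.81 N·m
After the belt (215/241): 196.81 × 0.89212 × 0.92 = 161.53 N·m
After the chain (45/38): 161.53 × 1.1842 × 0.95 = 181.72 N·m

182 N·m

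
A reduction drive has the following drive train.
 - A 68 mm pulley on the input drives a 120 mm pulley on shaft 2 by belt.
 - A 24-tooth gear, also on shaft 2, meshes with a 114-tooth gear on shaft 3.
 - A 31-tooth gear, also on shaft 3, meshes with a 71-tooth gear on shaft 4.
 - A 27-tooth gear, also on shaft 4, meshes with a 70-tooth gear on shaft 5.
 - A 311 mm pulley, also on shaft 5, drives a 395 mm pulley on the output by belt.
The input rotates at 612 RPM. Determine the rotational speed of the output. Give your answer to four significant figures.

9.681 RPM

the input → shaft 2 (belt, 120/68): 612 ÷ 1.7647 = 346.8 RPM
shaft 2 → shaft 3 (gear mesh, 114/24): 346.8 ÷ 4.75 = 73.011 RPM
shaft 3 → shaft 4 (gear mesh, 71/31): 73.011 ÷ 2.2903 = 31.878 RPM
shaft 4 → shaft 5 (gear mesh, 70/27): 31.878 ÷ 2.5926 = 12.296 RPM
shaft 5 → the output (belt, 395/311): 12.296 ÷ 1.2701 = 9.6809 RPM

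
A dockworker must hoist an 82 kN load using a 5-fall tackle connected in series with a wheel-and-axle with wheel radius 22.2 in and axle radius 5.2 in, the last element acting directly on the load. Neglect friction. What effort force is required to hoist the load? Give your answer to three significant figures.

Block-and-tackle MA = number of supporting rope parts = 5.
Wheel-and-axle MA = R/r = 22.2/5.2 = 4.2692.
Combined ideal MA = 5 × 4.2692 = 21.346.
Effort = load / MA = 82 / 21.346 = 3.8414 kN.

3.84 kN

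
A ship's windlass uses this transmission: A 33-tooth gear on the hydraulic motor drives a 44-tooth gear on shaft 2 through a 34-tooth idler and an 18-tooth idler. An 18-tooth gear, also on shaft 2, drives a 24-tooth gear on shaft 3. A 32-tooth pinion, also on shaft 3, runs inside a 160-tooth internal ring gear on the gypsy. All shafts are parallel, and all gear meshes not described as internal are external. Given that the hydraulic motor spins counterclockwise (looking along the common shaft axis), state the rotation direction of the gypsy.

the hydraulic motor → shaft 2: driver → idler → idler → driven is 3 external meshes, 3 reversals → CW.
shaft 2 → shaft 3: external mesh, 1 reversal → CCW.
shaft 3 → the gypsy: internal mesh, same direction → CCW.
4 reversals in total — an even number — so the gypsy turns the same way as the hydraulic motor.

counterclockwise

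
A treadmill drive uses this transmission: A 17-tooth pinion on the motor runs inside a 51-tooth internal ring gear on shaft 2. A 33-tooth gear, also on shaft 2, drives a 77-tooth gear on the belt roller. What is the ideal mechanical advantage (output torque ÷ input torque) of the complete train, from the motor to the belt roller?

Each stage contributes driven/driver: internal gear 51/17 = 3, gear mesh 77/33 = 2.3333.
Overall: 3 × 2.3333 = 7.

7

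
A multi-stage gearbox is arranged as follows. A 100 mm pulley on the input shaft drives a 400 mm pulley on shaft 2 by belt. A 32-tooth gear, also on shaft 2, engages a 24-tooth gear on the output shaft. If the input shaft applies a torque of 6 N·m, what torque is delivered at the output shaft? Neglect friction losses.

18 N·m

belt 400/100 = 4 → τ = 6·4 = 24 N·m
gear mesh 24/32 = 0.75 → τ = 24·0.75 = 18 N·m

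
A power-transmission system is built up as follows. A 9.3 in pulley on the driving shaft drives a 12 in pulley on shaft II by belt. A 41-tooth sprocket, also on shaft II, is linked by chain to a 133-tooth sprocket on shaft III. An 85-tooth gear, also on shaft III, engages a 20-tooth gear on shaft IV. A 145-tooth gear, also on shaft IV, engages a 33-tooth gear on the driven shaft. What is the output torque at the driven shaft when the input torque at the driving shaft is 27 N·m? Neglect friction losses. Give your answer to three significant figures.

Belt: ratio = 12/9.3 = 1.2903; torque at shaft II = 27 × 1.2903 = 34.839 N·m.
Chain: ratio = 133/41 = 3.2439; torque at shaft III = 34.839 × 3.2439 = 113.01 N·m.
Gear mesh: ratio = 20/85 = 0.23529; torque at shaft IV = 113.01 × 0.23529 = 26.591 N·m.
Gear mesh: ratio = 33/145 = 0.22759; torque at the driven shaft = 26.591 × 0.22759 = 6.0518 N·m.

6.05 N·m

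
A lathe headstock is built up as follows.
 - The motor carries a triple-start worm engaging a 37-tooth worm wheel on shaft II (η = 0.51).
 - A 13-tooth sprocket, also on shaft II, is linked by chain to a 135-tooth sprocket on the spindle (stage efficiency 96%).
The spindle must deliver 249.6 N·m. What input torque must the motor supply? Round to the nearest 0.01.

Overall ratio R = 12.333 × 10.385 = 128.08; overall efficiency η = 0.51 × 0.96 = 0.4896.
Input torque = output torque / (R × η) = 249.6 / (128.08 × 0.4896) = 3.9805 N·m.

3.98 N·m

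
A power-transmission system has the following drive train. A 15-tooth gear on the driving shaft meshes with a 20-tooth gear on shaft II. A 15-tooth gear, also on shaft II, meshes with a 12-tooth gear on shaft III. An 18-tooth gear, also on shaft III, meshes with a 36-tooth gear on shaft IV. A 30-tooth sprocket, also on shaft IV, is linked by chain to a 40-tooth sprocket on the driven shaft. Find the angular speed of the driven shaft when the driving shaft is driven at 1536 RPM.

the driving shaft → shaft II (gear mesh, 20/15): 1536 ÷ 1.3333 = 1152 RPM
shaft II → shaft III (gear mesh, 12/15): 1152 ÷ 0.8 = 1440 RPM
shaft III → shaft IV (gear mesh, 36/18): 1440 ÷ 2 = 720 RPM
shaft IV → the driven shaft (chain, 40/30): 720 ÷ 1.3333 = 540 RPM

540 RPM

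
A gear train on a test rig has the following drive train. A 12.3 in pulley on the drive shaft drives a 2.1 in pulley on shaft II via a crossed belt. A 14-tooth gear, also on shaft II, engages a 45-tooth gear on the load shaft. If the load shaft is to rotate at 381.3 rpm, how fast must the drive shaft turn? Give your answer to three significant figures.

Overall ratio R = 0.17073 × 3.2143 = 0.54878.
Required input speed = output speed × R = 381.3 × 0.54878 = 209.25 rpm.

209 rpm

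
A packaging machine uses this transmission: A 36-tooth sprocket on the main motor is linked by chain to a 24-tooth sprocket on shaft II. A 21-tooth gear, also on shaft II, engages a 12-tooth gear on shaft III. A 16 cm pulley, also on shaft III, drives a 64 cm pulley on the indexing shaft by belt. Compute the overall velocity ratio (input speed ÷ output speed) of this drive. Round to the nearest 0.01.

Each stage contributes driven/driver: chain 24/36 = 0.66667, gear mesh 12/21 = 0.57143, belt 64/16 = 4.
Overall: 0.66667 × 0.57143 × 4 = 1.5238.

1.52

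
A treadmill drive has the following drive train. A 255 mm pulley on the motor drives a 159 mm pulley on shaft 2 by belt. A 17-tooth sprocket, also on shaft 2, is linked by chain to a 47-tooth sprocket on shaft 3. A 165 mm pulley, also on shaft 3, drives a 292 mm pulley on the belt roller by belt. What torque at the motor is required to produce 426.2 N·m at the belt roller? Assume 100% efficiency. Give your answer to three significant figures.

Overall ratio R = 0.62353 × 2.7647 × 1.7697 = 3.0507.
Input torque = output torque / R = 426.2 / 3.0507 = 139.7 N·m.

140 N·m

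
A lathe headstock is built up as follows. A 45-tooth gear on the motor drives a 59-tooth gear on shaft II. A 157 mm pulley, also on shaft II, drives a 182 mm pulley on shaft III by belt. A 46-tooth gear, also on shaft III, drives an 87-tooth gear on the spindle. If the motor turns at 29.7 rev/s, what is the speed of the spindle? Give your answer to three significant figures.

Gear mesh: ratio = 59/45 = 1.3111, so shaft II turns at 29.7 / 1.3111 = 22.653 rev/s.
Belt: ratio = 182/157 = 1.1592, so shaft III turns at 22.653 / 1.1592 = 19.541 rev/s.
Gear mesh: ratio = 87/46 = 1.8913, so the spindle turns at 19.541 / 1.8913 = 10.332 rev/s.

10.3 rev/s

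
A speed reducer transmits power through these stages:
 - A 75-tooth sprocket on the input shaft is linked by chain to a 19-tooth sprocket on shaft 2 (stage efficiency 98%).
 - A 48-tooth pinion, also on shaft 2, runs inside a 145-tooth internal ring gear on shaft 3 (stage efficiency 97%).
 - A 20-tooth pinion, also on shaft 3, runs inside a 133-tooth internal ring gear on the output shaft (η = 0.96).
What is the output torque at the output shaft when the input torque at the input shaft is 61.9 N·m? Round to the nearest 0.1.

Chain: ratio = 19/75 = 0.25333; torque at shaft 2 = 61.9 × 0.25333 × 0.98 = 15.368 N·m.
Internal gear: ratio = 145/48 = 3.0208; torque at shaft 3 = 15.368 × 3.0208 × 0.97 = 45.031 N·m.
Internal gear: ratio = 133/20 = 6.65; torque at the output shaft = 45.031 × 6.65 × 0.96 = 287.48 N·m.

287.5 N·m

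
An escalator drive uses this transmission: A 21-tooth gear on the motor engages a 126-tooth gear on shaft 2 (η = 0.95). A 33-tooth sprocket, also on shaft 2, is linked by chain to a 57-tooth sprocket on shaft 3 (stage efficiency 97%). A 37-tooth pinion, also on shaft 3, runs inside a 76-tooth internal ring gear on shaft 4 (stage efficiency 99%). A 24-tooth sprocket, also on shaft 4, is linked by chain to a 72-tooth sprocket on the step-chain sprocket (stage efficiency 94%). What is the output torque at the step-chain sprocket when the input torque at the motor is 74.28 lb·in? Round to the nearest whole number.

4068 lb·in

Gear mesh: ratio = 126/21 = 6; torque at shaft 2 = 74.28 × 6 × 0.95 = 423.4 lb·in.
Chain: ratio = 57/33 = 1.7273; torque at shaft 3 = 423.4 × 1.7273 × 0.97 = 709.38 lb·in.
Internal gear: ratio = 76/37 = 2.0541; torque at shaft 4 = 709.38 × 2.0541 × 0.99 = 1442.5 lb·in.
Chain: ratio = 72/24 = 3; torque at the step-chain sprocket = 1442.5 × 3 × 0.94 = 4067.9 lb·in.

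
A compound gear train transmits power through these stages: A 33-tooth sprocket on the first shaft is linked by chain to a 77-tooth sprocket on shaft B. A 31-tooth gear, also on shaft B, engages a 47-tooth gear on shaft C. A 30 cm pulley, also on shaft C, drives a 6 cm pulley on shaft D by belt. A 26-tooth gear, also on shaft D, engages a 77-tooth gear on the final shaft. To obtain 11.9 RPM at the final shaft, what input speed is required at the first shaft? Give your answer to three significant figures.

24.9 RPM

Overall ratio R = 2.3333 × 1.5161 × 0.2 × 2.9615 = 2.0954.
Required input speed = output speed × R = 11.9 × 2.0954 = 24.935 RPM.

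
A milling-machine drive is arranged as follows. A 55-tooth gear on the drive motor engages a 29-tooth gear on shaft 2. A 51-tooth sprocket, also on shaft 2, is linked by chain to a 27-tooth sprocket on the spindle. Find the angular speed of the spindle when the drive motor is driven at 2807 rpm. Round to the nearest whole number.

the drive motor → shaft 2 (gear mesh, 29/55): 2807 ÷ 0.52727 = 5323.6 rpm
shaft 2 → the spindle (chain, 27/51): 5323.6 ÷ 0.52941 = 10056 rpm

10056 rpm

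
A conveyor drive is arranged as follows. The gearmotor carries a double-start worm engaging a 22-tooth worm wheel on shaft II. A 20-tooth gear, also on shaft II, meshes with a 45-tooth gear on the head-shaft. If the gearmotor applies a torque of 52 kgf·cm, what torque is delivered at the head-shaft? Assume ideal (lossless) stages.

1287 kgf·cm

worm 22/2 = 11 → τ = 52·11 = 572 kgf·cm
gear mesh 45/20 = 2.25 → τ = 572·2.25 = 1287 kgf·cm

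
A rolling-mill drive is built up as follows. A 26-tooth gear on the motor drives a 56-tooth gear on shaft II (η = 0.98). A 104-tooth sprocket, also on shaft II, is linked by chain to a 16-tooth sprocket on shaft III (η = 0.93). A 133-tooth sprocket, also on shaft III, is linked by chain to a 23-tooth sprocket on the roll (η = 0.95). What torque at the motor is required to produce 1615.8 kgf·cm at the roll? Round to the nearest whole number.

32567 kgf·cm

Overall ratio R = 2.1538 × 0.15385 × 0.17293 = 0.057303; overall efficiency η = 0.98 × 0.93 × 0.95 = 0.8658.
Input torque = output torque / (R × η) = 1615.8 / (0.057303 × 0.8658) = 32567 kgf·cm.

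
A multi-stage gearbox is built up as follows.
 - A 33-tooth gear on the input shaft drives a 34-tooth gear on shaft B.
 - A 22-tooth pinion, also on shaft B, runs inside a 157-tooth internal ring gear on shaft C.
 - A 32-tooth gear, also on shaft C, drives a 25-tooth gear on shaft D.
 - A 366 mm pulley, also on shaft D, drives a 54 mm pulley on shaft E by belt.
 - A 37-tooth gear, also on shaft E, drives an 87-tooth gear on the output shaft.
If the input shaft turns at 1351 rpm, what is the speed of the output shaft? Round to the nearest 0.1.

Gear mesh: ratio = 34/33 = 1.0303, so shaft B turns at 1351 / 1.0303 = 1311.3 rpm.
Internal gear: ratio = 157/22 = 7.1364, so shaft C turns at 1311.3 / 7.1364 = 183.74 rpm.
Gear mesh: ratio = 25/32 = 0.78125, so shaft D turns at 183.74 / 0.78125 = 235.19 rpm.
Belt: ratio = 54/366 = 0.14754, so shaft E turns at 235.19 / 0.14754 = 1594.1 rpm.
Gear mesh: ratio = 87/37 = 2.3514, so the output shaft turns at 1594.1 / 2.3514 = 677.94 rpm.

677.9 rpm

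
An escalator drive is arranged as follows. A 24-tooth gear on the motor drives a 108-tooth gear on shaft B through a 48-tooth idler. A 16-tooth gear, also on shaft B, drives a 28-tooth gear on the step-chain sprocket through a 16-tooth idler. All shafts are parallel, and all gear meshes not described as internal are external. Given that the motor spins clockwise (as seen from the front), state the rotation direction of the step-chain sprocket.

clockwise

the motor → shaft B: driver → idler → driven is 2 external meshes, 2 reversals → CW.
shaft B → the step-chain sprocket: driver → idler → driven is 2 external meshes, 2 reversals → CW.
4 reversals in total — an even number — so the step-chain sprocket turns the same way as the motor.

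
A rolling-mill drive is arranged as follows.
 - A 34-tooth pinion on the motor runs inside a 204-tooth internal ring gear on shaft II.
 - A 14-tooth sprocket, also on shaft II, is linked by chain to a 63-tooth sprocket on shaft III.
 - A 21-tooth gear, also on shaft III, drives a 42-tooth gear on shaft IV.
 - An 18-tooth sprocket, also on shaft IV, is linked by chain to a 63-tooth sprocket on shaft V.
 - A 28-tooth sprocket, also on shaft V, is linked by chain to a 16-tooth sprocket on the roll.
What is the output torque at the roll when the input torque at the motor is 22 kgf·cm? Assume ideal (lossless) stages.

internal gear 204/34 = 6 → τ = 22·6 = 132 kgf·cm
chain 63/14 = 4.5 → τ = 132·4.5 = 594 kgf·cm
gear mesh 42/21 = 2 → τ = 594·2 = 1188 kgf·cm
chain 63/18 = 3.5 → τ = 1188·3.5 = 4158 kgf·cm
chain 16/28 = 0.57143 → τ = 4158·0.57143 = 2376 kgf·cm

2376 kgf·cm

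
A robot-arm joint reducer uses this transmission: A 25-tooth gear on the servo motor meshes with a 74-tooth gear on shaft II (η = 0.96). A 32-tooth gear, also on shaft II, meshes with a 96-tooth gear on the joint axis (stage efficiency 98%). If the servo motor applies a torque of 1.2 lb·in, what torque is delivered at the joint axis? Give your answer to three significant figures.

10.0 lb·in

After the gear mesh (74/25): 1.2 × 2.96 × 0.96 = 3.4099 lb·in
After the gear mesh (96/32): 3.4099 × 3 × 0.98 = 10.025 lb·in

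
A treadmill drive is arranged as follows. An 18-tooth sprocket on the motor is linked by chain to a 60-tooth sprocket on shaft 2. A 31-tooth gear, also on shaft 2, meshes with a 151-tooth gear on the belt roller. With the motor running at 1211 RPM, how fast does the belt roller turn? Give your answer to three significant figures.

Chain: ratio = 60/18 = 3.3333, so shaft 2 turns at 1211 / 3.3333 = 363.3 RPM.
Gear mesh: ratio = 151/31 = 4.871, so the belt roller turns at 363.3 / 4.871 = 74.585 RPM.

74.6 RPM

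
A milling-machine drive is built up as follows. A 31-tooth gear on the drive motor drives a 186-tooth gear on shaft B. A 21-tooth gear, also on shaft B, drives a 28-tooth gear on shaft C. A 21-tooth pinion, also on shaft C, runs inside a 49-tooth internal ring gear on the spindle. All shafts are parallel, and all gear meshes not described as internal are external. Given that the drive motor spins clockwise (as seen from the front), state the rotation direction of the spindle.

clockwise

the drive motor → shaft B: external mesh, 1 reversal → CCW.
shaft B → shaft C: external mesh, 1 reversal → CW.
shaft C → the spindle: internal mesh, same direction → CW.
2 reversals in total — an even number — so the spindle turns the same way as the drive motor.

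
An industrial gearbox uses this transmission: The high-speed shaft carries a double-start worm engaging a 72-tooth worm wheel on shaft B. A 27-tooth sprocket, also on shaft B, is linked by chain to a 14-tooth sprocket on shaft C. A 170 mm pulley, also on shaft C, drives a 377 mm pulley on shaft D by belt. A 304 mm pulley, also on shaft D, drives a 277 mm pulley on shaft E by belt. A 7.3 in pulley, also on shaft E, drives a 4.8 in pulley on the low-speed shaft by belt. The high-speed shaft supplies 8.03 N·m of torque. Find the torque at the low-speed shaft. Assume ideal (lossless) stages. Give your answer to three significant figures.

199 N·m

worm 72/2 = 36 → τ = 8.03·36 = 289.08 N·m
chain 14/27 = 0.51852 → τ = 289.08·0.51852 = 149.89 N·m
belt 377/170 = 2.2176 → τ = 149.89·2.2176 = 332.41 N·m
belt 277/304 = 0.91118 → τ = 332.41·0.91118 = 302.89 N·m
belt 4.8/7.3 = 0.65753 → τ = 302.89·0.65753 = 199.16 N·m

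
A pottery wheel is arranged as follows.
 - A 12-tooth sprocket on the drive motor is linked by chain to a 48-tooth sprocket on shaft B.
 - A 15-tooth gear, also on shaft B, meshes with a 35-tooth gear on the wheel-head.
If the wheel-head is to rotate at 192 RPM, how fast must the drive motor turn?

Overall ratio R = 4 × 2.3333 = 9.3333.
Required input speed = output speed × R = 192 × 9.3333 = 1792 RPM.

1792 RPM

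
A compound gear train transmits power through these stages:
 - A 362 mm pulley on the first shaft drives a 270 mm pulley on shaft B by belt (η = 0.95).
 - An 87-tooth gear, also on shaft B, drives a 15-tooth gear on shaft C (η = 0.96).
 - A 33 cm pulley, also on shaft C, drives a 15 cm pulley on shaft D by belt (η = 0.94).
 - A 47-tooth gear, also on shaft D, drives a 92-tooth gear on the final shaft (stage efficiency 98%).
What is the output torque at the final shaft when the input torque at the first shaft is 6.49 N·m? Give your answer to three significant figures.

0.624 N·m

belt 270/362 = 0.74586 → τ = 6.49·0.74586·0.95 = 4.5986 N·m
gear mesh 15/87 = 0.17241 → τ = 4.5986·0.17241·0.96 = 0.76114 N·m
belt 15/33 = 0.45455 → τ = 0.76114·0.45455·0.94 = 0.32522 N·m
gear mesh 92/47 = 1.9574 → τ = 0.32522·1.9574·0.98 = 0.62386 N·m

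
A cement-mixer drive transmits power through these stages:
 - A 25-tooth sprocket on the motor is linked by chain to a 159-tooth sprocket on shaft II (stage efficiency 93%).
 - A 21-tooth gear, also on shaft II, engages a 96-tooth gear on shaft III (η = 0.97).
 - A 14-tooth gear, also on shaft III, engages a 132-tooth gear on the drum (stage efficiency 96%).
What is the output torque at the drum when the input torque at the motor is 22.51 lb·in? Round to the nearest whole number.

Chain: ratio = 159/25 = 6.36; torque at shaft II = 22.51 × 6.36 × 0.93 = 133.14 lb·in.
Gear mesh: ratio = 96/21 = 4.5714; torque at shaft III = 133.14 × 4.5714 × 0.97 = 590.39 lb·in.
Gear mesh: ratio = 132/14 = 9.4286; torque at the drum = 590.39 × 9.4286 × 0.96 = 5343.9 lb·in.

5344 lb·in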